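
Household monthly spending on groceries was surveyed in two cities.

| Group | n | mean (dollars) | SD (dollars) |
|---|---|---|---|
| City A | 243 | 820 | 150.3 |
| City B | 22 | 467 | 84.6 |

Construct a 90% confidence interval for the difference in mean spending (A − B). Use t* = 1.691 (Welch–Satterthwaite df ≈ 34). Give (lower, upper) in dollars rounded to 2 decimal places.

(318.42, 387.58)

SE₁ = s₁/√n₁ = 150.3/√243 = 9.6417; SE₂ = 84.6/√22 = 18.0368.
Independent samples, unequal variances: SE_diff = √(SE₁² + SE₂²) = √(92.96237889 + 325.32615424) = 20.4521.
t* = 1.691, so margin of error = 1.691 × 20.4521 = 34.5845.
Difference in means = 820 − 467 = 353.0000.
353.0000 ± 34.5845 → (318.42, 387.58).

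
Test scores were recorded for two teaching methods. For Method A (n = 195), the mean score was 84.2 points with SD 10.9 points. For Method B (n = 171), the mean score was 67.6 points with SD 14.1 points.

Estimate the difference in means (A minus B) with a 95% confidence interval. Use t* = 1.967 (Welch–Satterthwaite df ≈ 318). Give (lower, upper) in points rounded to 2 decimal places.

(13.98, 19.22)

SE₁ = s₁/√n₁ = 10.9/√195 = 0.7806; SE₂ = 14.1/√171 = 1.0783.
Independent samples, unequal variances: SE_diff = √(SE₁² + SE₂²) = √(0.60933636 + 1.16273089) = 1.3312.
t* = 1.967, so margin of error = 1.967 × 1.3312 = 2.6185.
Difference in means = 84.2 − 67.6 = 16.6000.
16.6000 ± 2.6185 → (13.98, 19.22).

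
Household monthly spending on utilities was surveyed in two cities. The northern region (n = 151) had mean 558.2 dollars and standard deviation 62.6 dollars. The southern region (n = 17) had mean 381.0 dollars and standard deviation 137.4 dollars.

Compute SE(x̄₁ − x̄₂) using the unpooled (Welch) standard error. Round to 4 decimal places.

33.7115

SE₁ = s₁/√n₁ = 62.6/√151 = 5.0943; SE₂ = 137.4/√17 = 33.3244.
Independent samples, unequal variances: SE_diff = √(SE₁² + SE₂²) = √(25.95189249 + 1110.51563536) = 33.7115.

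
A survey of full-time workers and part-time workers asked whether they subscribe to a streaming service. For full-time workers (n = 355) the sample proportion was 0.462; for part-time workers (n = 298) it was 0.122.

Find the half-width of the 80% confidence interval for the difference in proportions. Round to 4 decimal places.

0.0417

Each SE is √(p̂(1−p̂)/n): √(0.4620·0.5380/355) = 0.02646 and √(0.1220·0.8780/298) = 0.01896.
SE(p̂₁ − p̂₂) = √(SE₁² + SE₂²) = √(0.0007001316 + 0.0003594816) = 0.03255, since the two samples are independent.
At 80% confidence z* = 1.282; margin = 1.282 × 0.03255 = 0.04173.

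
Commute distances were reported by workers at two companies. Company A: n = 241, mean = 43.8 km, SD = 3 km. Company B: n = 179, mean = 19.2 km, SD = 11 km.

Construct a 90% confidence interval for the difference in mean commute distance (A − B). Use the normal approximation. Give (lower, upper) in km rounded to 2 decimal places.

(23.21, 25.99)

Standard errors of each mean: 3/√241 = 0.1932 and 11/√179 = 0.8222.
SE(x̄₁ − x̄₂) = √(0.1932² + 0.8222²) = 0.8446 for independent samples with unequal variances.
With z* = 1.645, the margin is 1.645 × 0.8446 = 1.3894.
x̄₁ − x̄₂ = 43.8 − 19.2 = 24.6000; the interval is 24.6000 ± 1.3894 = (23.21, 25.99).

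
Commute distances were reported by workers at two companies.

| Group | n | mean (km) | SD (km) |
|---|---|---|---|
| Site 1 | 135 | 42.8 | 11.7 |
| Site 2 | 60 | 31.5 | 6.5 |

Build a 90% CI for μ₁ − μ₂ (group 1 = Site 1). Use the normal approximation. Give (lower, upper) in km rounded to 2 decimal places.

(9.14, 13.46)

Standard errors of each mean: 11.7/√135 = 1.0070 and 6.5/√60 = 0.8391.
SE(x̄₁ − x̄₂) = √(1.0070² + 0.8391²) = 1.3108 for independent samples with unequal variances.
With z* = 1.645, the margin is 1.645 × 1.3108 = 2.1563.
x̄₁ − x̄₂ = 42.8 − 31.5 = 11.3000; the interval is 11.3000 ± 2.1563 = (9.14, 13.46).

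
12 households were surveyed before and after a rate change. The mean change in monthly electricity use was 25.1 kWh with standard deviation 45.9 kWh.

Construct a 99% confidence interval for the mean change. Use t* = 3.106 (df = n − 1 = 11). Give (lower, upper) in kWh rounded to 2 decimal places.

Paired design: SE = s_d/√n = 45.9/√12 = 13.2502.
t* = 3.106; margin of error = 3.106 × 13.2502 = 41.1551.
25.1 ± 41.1551 → (-16.06, 66.26).

(-16.06, 66.26)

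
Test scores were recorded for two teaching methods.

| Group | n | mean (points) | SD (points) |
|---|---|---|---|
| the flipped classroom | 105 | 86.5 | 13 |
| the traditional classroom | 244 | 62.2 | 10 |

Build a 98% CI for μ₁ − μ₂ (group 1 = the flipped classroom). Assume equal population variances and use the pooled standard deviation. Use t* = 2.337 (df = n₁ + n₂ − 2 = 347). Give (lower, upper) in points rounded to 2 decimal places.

Pooled variance s_p² = [104·13² + 243·10²] / (105+244−2) = 120.6801, so s_p = 10.9854.
SE_diff = s_p·√(1/n₁ + 1/n₂) = 10.9854·√(1/105 + 1/244) = 1.2822.
t* = 2.337; margin = 2.337 × 1.2822 = 2.9965.
Difference = 86.5 − 62.2 = 24.3000.
24.3000 ± 2.9965 → (21.30, 27.30).

(21.30, 27.30)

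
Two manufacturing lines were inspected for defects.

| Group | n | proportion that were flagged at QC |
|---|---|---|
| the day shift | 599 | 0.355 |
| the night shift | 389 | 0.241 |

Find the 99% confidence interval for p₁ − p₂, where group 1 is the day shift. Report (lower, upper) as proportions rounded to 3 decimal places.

SE₁ = √(p̂₁(1−p̂₁)/n₁) = √(0.3550·0.6450/599) = 0.01955; SE₂ = √(0.2410·0.7590/389) = 0.02168.
Independent samples: SE of the difference = √(SE₁² + SE₂²) = √(0.0003822025 + 0.0004700224) = 0.02919.
z* for 99% confidence is 2.576, so the margin of error is 2.576 × 0.02919 = 0.07519.
Point estimate p̂₁ − p̂₂ = 0.3550 − 0.2410 = 0.1140.
0.1140 ± 0.07519 → (0.039, 0.189).

(0.039, 0.189)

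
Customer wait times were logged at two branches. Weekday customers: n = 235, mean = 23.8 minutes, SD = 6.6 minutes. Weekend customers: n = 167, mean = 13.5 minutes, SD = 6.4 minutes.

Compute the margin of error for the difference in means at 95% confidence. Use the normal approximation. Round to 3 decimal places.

Per-group SEs: s₁/√n₁ = 6.6/√235 = 0.4305, s₂/√n₂ = 6.4/√167 = 0.4952.
Unpooled SE of the difference: √(0.18533025 + 0.24522304) = 0.6562.
Margin of error = z* · SE = 1.960 × 0.6562 = 1.2862.

1.286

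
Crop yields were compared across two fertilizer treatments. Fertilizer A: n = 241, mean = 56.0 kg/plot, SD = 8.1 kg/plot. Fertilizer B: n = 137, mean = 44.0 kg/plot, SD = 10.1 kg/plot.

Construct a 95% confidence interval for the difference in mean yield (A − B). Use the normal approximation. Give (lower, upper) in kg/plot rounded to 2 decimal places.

Standard errors of each mean: 8.1/√241 = 0.5218 and 10.1/√137 = 0.8629.
SE(x̄₁ − x̄₂) = √(0.5218² + 0.8629²) = 1.0084 for independent samples with unequal variances.
With z* = 1.960, the margin is 1.960 × 1.0084 = 1.9765.
x̄₁ − x̄₂ = 56.0 − 44.0 = 12.0000; the interval is 12.0000 ± 1.9765 = (10.02, 13.98).

(10.02, 13.98)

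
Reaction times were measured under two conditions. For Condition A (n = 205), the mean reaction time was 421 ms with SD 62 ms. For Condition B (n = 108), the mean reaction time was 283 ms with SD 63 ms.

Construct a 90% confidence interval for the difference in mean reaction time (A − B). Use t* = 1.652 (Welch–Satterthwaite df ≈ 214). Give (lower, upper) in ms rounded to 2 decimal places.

Standard errors of each mean: 62/√205 = 4.3303 and 63/√108 = 6.0622.
SE(x̄₁ − x̄₂) = √(4.3303² + 6.0622²) = 7.4500 for independent samples with unequal variances.
With t* = 1.652, the margin is 1.652 × 7.4500 = 12.3074.
x̄₁ − x̄₂ = 421 − 283 = 138.0000; the interval is 138.0000 ± 12.3074 = (125.69, 150.31).

(125.69, 150.31)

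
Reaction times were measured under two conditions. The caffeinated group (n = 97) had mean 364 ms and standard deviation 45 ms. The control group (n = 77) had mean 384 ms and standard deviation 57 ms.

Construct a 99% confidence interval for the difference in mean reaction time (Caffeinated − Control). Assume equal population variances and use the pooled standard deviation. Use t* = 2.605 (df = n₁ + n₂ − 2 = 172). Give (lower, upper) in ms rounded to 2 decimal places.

(-40.14, 0.14)

Pooled variance s_p² = [96·45² + 76·57²] / (97+77−2) = 2565.8372, so s_p = 50.6541.
SE_diff = s_p·√(1/n₁ + 1/n₂) = 50.6541·√(1/97 + 1/77) = 7.7314.
t* = 2.605; margin = 2.605 × 7.7314 = 20.1403.
Difference = 364 − 384 = -20.0000.
-20.0000 ± 20.1403 → (-40.14, 0.14).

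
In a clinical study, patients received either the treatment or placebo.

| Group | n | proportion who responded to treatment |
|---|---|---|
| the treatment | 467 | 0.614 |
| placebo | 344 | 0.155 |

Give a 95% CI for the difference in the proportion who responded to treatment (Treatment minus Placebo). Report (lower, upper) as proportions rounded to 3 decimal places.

(0.401, 0.517)

The two standard errors are √(0.6140×0.3860/467) = 0.02253 and √(0.1550×0.8450/344) = 0.01951.
Because the samples are independent, SE_diff = √(0.02253² + 0.01951²) = 0.02980.
Using z* = 1.960 for 95%, ME = 1.960 × 0.02980 = 0.05841.
p̂₁ − p̂₂ = 0.4590; interval 0.4590 ± 0.05841 gives (0.401, 0.517).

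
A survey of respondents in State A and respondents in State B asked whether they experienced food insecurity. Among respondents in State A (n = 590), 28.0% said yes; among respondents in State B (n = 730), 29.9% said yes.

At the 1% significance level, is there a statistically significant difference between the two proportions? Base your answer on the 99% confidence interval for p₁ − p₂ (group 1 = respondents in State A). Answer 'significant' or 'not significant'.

not significant

SE₁ = √(p̂₁(1−p̂₁)/n₁) = √(0.2800·0.7200/590) = 0.01848; SE₂ = √(0.2990·0.7010/730) = 0.01694.
Independent samples: SE of the difference = √(SE₁² + SE₂²) = √(0.0003415104 + 0.0002869636) = 0.02507.
z* for 99% confidence is 2.576, so the margin of error is 2.576 × 0.02507 = 0.06458.
Point estimate p̂₁ − p̂₂ = 0.2800 − 0.2990 = -0.0190.
-0.0190 ± 0.06458 → (-0.08358, 0.04558).
The interval (-0.08358, 0.04558) contains 0, so the difference is not significant.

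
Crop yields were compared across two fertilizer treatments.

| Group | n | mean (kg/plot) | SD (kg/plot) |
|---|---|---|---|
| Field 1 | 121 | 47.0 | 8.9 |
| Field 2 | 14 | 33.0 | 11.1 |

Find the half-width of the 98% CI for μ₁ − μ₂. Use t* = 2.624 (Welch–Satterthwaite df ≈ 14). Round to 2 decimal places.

8.07

SE₁ = s₁/√n₁ = 8.9/√121 = 0.8091; SE₂ = 11.1/√14 = 2.9666.
Independent samples, unequal variances: SE_diff = √(SE₁² + SE₂²) = √(0.65464281 + 8.80071556) = 3.0750.
t* = 2.624, so margin of error = 2.624 × 3.0750 = 8.0688.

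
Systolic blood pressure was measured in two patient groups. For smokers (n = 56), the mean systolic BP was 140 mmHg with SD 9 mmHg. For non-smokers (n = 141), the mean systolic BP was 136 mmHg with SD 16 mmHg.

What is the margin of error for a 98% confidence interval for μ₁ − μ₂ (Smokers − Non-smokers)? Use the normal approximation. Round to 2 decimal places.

SE₁ = s₁/√n₁ = 9/√56 = 1.2027; SE₂ = 16/√141 = 1.3474.
Independent samples, unequal variances: SE_diff = √(SE₁² + SE₂²) = √(1.44648729 + 1.81548676) = 1.8061.
z* = 2.326, so margin of error = 2.326 × 1.8061 = 4.2010.

4.20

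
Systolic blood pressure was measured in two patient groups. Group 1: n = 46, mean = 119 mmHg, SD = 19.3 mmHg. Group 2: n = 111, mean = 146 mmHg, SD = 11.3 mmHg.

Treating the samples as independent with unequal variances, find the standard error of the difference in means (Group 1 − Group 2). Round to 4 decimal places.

3.0410

Per-group SEs: s₁/√n₁ = 19.3/√46 = 2.8456, s₂/√n₂ = 11.3/√111 = 1.0725.
Unpooled SE of the difference: √(8.09743936 + 1.15025625) = 3.0410.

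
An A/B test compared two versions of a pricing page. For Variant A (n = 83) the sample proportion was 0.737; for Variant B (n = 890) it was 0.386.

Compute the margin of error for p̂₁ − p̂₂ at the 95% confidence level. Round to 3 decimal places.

0.100

Each SE is √(p̂(1−p̂)/n): √(0.7370·0.2630/83) = 0.04833 and √(0.3860·0.6140/890) = 0.01632.
SE(p̂₁ − p̂₂) = √(SE₁² + SE₂²) = √(0.0023357889 + 0.0002663424) = 0.05101, since the two samples are independent.
At 95% confidence z* = 1.960; margin = 1.960 × 0.05101 = 0.09998.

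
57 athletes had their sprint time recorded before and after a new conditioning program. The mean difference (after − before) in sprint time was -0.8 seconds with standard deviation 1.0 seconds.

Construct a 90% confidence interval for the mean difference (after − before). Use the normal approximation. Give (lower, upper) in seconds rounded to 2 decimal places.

This is a matched-pairs design, so SE = s_d/√n = 1.0/√57 = 0.1325.
Margin = 1.645 × 0.1325 = 0.2180; the interval is -0.8 ± 0.2180 = (-1.02, -0.58).

(-1.02, -0.58)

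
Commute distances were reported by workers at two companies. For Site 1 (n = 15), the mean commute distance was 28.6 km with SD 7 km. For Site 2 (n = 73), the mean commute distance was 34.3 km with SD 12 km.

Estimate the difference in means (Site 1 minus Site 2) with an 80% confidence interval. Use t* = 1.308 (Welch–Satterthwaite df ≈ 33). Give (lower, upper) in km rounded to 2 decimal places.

Per-group SEs: s₁/√n₁ = 7/√15 = 1.8074, s₂/√n₂ = 12/√73 = 1.4045.
Unpooled SE of the difference: √(3.26669476 + 1.97262025) = 2.2890.
Margin of error = t* · SE = 1.308 × 2.2890 = 2.9940.
x̄₁ − x̄₂ = 28.6 − 34.3 = -5.7000.
CI: -5.7000 ± 2.9940 = (-8.69, -2.71).

(-8.69, -2.71)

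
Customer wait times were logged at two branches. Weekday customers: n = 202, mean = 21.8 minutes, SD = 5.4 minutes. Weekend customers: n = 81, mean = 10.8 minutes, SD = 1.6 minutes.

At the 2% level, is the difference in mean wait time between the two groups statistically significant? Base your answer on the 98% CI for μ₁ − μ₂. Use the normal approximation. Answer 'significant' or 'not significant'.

SE₁ = s₁/√n₁ = 5.4/√202 = 0.3799; SE₂ = 1.6/√81 = 0.1778.
Independent samples, unequal variances: SE_diff = √(SE₁² + SE₂²) = √(0.14432401 + 0.03161284) = 0.4194.
z* = 2.326, so margin of error = 2.326 × 0.4194 = 0.9755.
Difference in means = 21.8 − 10.8 = 11.0000.
11.0000 ± 0.9755 → (10.0245, 11.9755).
The interval (10.0245, 11.9755) does not contain 0, so the difference is significant.

significant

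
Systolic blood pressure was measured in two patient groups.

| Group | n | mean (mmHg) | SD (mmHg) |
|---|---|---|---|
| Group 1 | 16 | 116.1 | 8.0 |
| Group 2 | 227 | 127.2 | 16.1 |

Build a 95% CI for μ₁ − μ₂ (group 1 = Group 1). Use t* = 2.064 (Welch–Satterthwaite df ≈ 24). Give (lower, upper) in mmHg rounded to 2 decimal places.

(-15.78, -6.42)

Per-group SEs: s₁/√n₁ = 8.0/√16 = 2.0000, s₂/√n₂ = 16.1/√227 = 1.0686.
Unpooled SE of the difference: √(4.0 + 1.14190596) = 2.2676.
Margin of error = t* · SE = 2.064 × 2.2676 = 4.6803.
x̄₁ − x̄₂ = 116.1 − 127.2 = -11.1000.
CI: -11.1000 ± 4.6803 = (-15.78, -6.42).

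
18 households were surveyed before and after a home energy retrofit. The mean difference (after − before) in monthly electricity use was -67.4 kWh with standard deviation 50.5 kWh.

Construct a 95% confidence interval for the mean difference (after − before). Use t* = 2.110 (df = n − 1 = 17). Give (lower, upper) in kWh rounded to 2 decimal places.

(-92.52, -42.28)

Paired design: SE = s_d/√n = 50.5/√18 = 11.9030.
t* = 2.110; margin of error = 2.110 × 11.9030 = 25.1153.
-67.4 ± 25.1153 → (-92.52, -42.28).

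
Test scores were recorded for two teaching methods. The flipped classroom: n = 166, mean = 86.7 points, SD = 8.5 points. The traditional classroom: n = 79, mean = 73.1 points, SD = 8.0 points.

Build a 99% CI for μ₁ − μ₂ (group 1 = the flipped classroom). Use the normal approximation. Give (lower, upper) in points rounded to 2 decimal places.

Standard errors of each mean: 8.5/√166 = 0.6597 and 8.0/√79 = 0.9001.
SE(x̄₁ − x̄₂) = √(0.6597² + 0.9001²) = 1.1160 for independent samples with unequal variances.
With z* = 2.576, the margin is 2.576 × 1.1160 = 2.8748.
x̄₁ − x̄₂ = 86.7 − 73.1 = 13.6000; the interval is 13.6000 ± 2.8748 = (10.73, 16.47).

(10.73, 16.47)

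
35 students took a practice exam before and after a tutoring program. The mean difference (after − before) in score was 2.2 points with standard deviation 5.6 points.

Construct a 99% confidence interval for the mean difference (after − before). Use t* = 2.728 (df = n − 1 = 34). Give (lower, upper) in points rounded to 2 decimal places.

(-0.38, 4.78)

Paired design: SE = s_d/√n = 5.6/√35 = 0.9466.
t* = 2.728; margin of error = 2.728 × 0.9466 = 2.5823.
2.2 ± 2.5823 → (-0.38, 4.78).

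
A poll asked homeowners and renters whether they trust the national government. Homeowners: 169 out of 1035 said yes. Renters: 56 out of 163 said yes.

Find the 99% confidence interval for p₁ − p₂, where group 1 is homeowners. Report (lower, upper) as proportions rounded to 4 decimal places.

(-0.2806, -0.0800)

Sample proportions: 169/1035 = 0.1633, 56/163 = 0.3436.
Each SE is √(p̂(1−p̂)/n): √(0.1633·0.8367/1035) = 0.01149 and √(0.3436·0.6564/163) = 0.03720.
SE(p̂₁ − p̂₂) = √(SE₁² + SE₂²) = √(0.0001320201 + 0.00138384) = 0.03893, since the two samples are independent.
At 99% confidence z* = 2.576; margin = 2.576 × 0.03893 = 0.10028.
The difference is 0.1633 − 0.3436 = -0.1803, so the interval is -0.1803 ± 0.10028 = (-0.2806, -0.0800).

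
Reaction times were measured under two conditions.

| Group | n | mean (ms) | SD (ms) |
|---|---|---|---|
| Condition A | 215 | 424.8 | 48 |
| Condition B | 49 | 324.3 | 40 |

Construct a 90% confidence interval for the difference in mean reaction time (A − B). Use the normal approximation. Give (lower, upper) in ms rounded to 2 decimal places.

SE₁ = s₁/√n₁ = 48/√215 = 3.2736; SE₂ = 40/√49 = 5.7143.
Independent samples, unequal variances: SE_diff = √(SE₁² + SE₂²) = √(10.71645696 + 32.65322449) = 6.5856.
z* = 1.645, so margin of error = 1.645 × 6.5856 = 10.8333.
Difference in means = 424.8 − 324.3 = 100.5000.
100.5000 ± 10.8333 → (89.67, 111.33).

(89.67, 111.33)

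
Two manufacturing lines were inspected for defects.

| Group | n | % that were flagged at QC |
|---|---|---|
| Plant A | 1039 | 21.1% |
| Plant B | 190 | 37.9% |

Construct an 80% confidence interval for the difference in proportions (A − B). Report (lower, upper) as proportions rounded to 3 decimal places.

SE₁ = √(p̂₁(1−p̂₁)/n₁) = √(0.2110·0.7890/1039) = 0.01266; SE₂ = √(0.3790·0.6210/190) = 0.03520.
Independent samples: SE of the difference = √(SE₁² + SE₂²) = √(0.0001602756 + 0.00123904) = 0.03741.
z* for 80% confidence is 1.282, so the margin of error is 1.282 × 0.03741 = 0.04796.
Point estimate p̂₁ − p̂₂ = 0.2110 − 0.3790 = -0.1680.
-0.1680 ± 0.04796 → (-0.216, -0.120).

(-0.216, -0.120)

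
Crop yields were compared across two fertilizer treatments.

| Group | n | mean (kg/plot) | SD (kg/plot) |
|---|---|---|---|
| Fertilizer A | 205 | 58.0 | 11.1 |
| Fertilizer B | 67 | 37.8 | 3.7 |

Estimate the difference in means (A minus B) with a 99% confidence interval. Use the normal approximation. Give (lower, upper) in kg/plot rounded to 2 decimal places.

(17.89, 22.51)

SE₁ = s₁/√n₁ = 11.1/√205 = 0.7753; SE₂ = 3.7/√67 = 0.4520.
Independent samples, unequal variances: SE_diff = √(SE₁² + SE₂²) = √(0.60109009 + 0.204304) = 0.8974.
z* = 2.576, so margin of error = 2.576 × 0.8974 = 2.3117.
Difference in means = 58.0 − 37.8 = 20.2000.
20.2000 ± 2.3117 → (17.89, 22.51).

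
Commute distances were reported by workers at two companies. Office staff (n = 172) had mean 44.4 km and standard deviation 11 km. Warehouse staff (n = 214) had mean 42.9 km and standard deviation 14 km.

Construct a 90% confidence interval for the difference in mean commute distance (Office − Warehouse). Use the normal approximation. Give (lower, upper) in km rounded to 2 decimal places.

SE₁ = s₁/√n₁ = 11/√172 = 0.8387; SE₂ = 14/√214 = 0.9570.
Independent samples, unequal variances: SE_diff = √(SE₁² + SE₂²) = √(0.70341769 + 0.915849) = 1.2725.
z* = 1.645, so margin of error = 1.645 × 1.2725 = 2.0933.
Difference in means = 44.4 − 42.9 = 1.5000.
1.5000 ± 2.0933 → (-0.59, 3.59).

(-0.59, 3.59)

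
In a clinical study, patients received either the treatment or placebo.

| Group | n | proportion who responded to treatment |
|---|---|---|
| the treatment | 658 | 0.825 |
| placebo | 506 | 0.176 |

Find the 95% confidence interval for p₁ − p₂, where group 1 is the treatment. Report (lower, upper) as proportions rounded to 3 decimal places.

Each SE is √(p̂(1−p̂)/n): √(0.8250·0.1750/658) = 0.01481 and √(0.1760·0.8240/506) = 0.01693.
SE(p̂₁ − p̂₂) = √(SE₁² + SE₂²) = √(0.0002193361 + 0.0002866249) = 0.02249, since the two samples are independent.
At 95% confidence z* = 1.960; margin = 1.960 × 0.02249 = 0.04408.
The difference is 0.8250 − 0.1760 = 0.6490, so the interval is 0.6490 ± 0.04408 = (0.605, 0.693).

(0.605, 0.693)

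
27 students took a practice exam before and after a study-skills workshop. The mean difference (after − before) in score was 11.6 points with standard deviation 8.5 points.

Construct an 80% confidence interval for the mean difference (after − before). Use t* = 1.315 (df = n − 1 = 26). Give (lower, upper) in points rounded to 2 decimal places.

(9.45, 13.75)

Paired design: SE = s_d/√n = 8.5/√27 = 1.6358.
t* = 1.315; margin of error = 1.315 × 1.6358 = 2.1511.
11.6 ± 2.1511 → (9.45, 13.75).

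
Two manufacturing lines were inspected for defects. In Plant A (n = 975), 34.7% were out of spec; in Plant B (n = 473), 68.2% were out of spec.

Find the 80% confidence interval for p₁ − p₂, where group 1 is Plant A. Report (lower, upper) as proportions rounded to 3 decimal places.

(-0.369, -0.301)

Each SE is √(p̂(1−p̂)/n): √(0.3470·0.6530/975) = 0.01524 and √(0.6820·0.3180/473) = 0.02141.
SE(p̂₁ − p̂₂) = √(SE₁² + SE₂²) = √(0.0002322576 + 0.0004583881) = 0.02628, since the two samples are independent.
At 80% confidence z* = 1.282; margin = 1.282 × 0.02628 = 0.03369.
The difference is 0.3470 − 0.6820 = -0.3350, so the interval is -0.3350 ± 0.03369 = (-0.369, -0.301).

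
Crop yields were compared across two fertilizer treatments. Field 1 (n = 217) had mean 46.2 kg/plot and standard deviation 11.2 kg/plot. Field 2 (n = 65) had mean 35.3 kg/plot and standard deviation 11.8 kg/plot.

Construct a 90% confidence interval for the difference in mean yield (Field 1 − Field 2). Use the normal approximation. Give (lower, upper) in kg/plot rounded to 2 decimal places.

(8.19, 13.61)

SE₁ = s₁/√n₁ = 11.2/√217 = 0.7603; SE₂ = 11.8/√65 = 1.4636.
Independent samples, unequal variances: SE_diff = √(SE₁² + SE₂²) = √(0.57805609 + 2.14212496) = 1.6493.
z* = 1.645, so margin of error = 1.645 × 1.6493 = 2.7131.
Difference in means = 46.2 − 35.3 = 10.9000.
10.9000 ± 2.7131 → (8.19, 13.61).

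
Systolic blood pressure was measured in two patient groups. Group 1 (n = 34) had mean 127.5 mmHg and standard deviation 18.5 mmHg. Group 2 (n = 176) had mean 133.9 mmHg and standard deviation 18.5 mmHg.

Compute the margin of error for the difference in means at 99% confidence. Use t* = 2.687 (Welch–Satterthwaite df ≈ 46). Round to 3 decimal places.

9.312

Standard errors of each mean: 18.5/√34 = 3.1727 and 18.5/√176 = 1.3945.
SE(x̄₁ − x̄₂) = √(3.1727² + 1.3945²) = 3.4656 for independent samples with unequal variances.
With t* = 2.687, the margin is 2.687 × 3.4656 = 9.3121.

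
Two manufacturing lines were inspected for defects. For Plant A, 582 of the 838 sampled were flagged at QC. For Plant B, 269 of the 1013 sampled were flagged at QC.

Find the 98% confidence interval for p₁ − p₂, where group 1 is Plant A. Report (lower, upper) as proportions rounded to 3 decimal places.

(0.380, 0.478)

p̂₁ = 582/838 = 0.6945 and p̂₂ = 269/1013 = 0.2655.
SE₁ = √(p̂₁(1−p̂₁)/n₁) = √(0.6945·0.3055/838) = 0.01591; SE₂ = √(0.2655·0.7345/1013) = 0.01387.
Independent samples: SE of the difference = √(SE₁² + SE₂²) = √(0.0002531281 + 0.0001923769) = 0.02111.
z* for 98% confidence is 2.326, so the margin of error is 2.326 × 0.02111 = 0.04910.
Point estimate p̂₁ − p̂₂ = 0.6945 − 0.2655 = 0.4290.
0.4290 ± 0.04910 → (0.380, 0.478).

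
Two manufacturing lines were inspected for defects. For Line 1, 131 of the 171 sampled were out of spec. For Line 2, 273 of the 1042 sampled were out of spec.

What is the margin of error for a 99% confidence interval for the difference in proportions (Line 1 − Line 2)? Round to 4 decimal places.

Sample proportions: 131/171 = 0.7661, 273/1042 = 0.2620.
Each SE is √(p̂(1−p̂)/n): √(0.7661·0.2339/171) = 0.03237 and √(0.2620·0.7380/1042) = 0.01362.
SE(p̂₁ − p̂₂) = √(SE₁² + SE₂²) = √(0.0010478169 + 0.0001855044) = 0.03512, since the two samples are independent.
At 99% confidence z* = 2.576; margin = 2.576 × 0.03512 = 0.09047.

0.0905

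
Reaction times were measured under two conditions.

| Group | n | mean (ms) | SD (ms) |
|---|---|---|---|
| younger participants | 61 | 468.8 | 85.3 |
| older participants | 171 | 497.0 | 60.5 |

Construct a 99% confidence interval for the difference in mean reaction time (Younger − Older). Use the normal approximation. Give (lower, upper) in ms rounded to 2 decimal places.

Standard errors of each mean: 85.3/√61 = 10.9215 and 60.5/√171 = 4.6266.
SE(x̄₁ − x̄₂) = √(10.9215² + 4.6266²) = 11.8611 for independent samples with unequal variances.
With z* = 2.576, the margin is 2.576 × 11.8611 = 30.5542.
x̄₁ − x̄₂ = 468.8 − 497.0 = -28.2000; the interval is -28.2000 ± 30.5542 = (-58.75, 2.35).

(-58.75, 2.35)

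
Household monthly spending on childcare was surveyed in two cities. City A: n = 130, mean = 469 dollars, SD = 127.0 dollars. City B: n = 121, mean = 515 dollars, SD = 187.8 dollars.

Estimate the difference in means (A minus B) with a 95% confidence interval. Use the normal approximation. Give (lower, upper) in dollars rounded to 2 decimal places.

(-85.95, -6.05)

Per-group SEs: s₁/√n₁ = 127.0/√130 = 11.1386, s₂/√n₂ = 187.8/√121 = 17.0727.
Unpooled SE of the difference: √(124.06840996 + 291.47708529) = 20.3849.
Margin of error = z* · SE = 1.960 × 20.3849 = 39.9544.
x̄₁ − x̄₂ = 469 − 515 = -46.0000.
CI: -46.0000 ± 39.9544 = (-85.95, -6.05).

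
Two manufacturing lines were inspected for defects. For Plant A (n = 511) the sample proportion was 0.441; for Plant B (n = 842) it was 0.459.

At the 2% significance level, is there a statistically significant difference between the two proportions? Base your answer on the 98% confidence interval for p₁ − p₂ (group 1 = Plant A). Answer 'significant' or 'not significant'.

not significant

The two standard errors are √(0.4410×0.5590/511) = 0.02196 and √(0.4590×0.5410/842) = 0.01717.
Because the samples are independent, SE_diff = √(0.02196² + 0.01717²) = 0.02788.
Using z* = 2.326 for 98%, ME = 2.326 × 0.02788 = 0.06485.
p̂₁ − p̂₂ = -0.0180; interval -0.0180 ± 0.06485 gives (-0.08285, 0.04685).
The interval (-0.08285, 0.04685) contains 0, so the difference is not significant.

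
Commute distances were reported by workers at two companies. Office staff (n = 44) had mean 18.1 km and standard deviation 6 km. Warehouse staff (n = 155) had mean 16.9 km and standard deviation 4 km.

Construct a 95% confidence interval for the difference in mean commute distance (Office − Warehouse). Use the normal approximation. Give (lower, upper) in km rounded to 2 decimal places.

Per-group SEs: s₁/√n₁ = 6/√44 = 0.9045, s₂/√n₂ = 4/√155 = 0.3213.
Unpooled SE of the difference: √(0.81812025 + 0.10323369) = 0.9599.
Margin of error = z* · SE = 1.960 × 0.9599 = 1.8814.
x̄₁ − x̄₂ = 18.1 − 16.9 = 1.2000.
CI: 1.2000 ± 1.8814 = (-0.68, 3.08).

(-0.68, 3.08)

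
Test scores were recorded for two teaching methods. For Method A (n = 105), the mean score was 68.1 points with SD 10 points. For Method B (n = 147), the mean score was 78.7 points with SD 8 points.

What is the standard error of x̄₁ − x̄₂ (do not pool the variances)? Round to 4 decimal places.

Standard errors of each mean: 10/√105 = 0.9759 and 8/√147 = 0.6598.
SE(x̄₁ − x̄₂) = √(0.9759² + 0.6598²) = 1.1780 for independent samples with unequal variances.

1.1780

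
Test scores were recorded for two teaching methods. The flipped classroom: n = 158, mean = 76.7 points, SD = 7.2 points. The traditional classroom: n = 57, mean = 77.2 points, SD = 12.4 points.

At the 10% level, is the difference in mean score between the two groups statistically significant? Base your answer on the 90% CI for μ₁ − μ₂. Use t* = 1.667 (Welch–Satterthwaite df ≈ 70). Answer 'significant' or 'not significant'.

not significant

Standard errors of each mean: 7.2/√158 = 0.5728 and 12.4/√57 = 1.6424.
SE(x̄₁ − x̄₂) = √(0.5728² + 1.6424²) = 1.7394 for independent samples with unequal variances.
With t* = 1.667, the margin is 1.667 × 1.7394 = 2.8996.
x̄₁ − x̄₂ = 76.7 − 77.2 = -0.5000; the interval is -0.5000 ± 2.8996 = (-3.3996, 2.3996).
The interval (-3.3996, 2.3996) contains 0, so the difference is not significant.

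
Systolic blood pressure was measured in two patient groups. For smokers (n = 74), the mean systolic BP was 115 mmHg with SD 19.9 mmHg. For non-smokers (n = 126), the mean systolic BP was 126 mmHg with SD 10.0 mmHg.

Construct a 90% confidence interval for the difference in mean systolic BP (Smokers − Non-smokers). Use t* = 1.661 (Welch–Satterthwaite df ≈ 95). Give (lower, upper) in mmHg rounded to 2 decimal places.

Standard errors of each mean: 19.9/√74 = 2.3133 and 10.0/√126 = 0.8909.
SE(x̄₁ − x̄₂) = √(2.3133² + 0.8909²) = 2.4789 for independent samples with unequal variances.
With t* = 1.661, the margin is 1.661 × 2.4789 = 4.1175.
x̄₁ − x̄₂ = 115 − 126 = -11.0000; the interval is -11.0000 ± 4.1175 = (-15.12, -6.88).

(-15.12, -6.88)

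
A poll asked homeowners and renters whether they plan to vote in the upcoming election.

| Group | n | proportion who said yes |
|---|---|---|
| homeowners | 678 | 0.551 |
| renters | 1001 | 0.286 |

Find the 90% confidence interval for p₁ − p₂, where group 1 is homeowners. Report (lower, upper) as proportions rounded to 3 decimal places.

Each SE is √(p̂(1−p̂)/n): √(0.5510·0.4490/678) = 0.01910 and √(0.2860·0.7140/1001) = 0.01428.
SE(p̂₁ − p̂₂) = √(SE₁² + SE₂²) = √(0.00036481 + 0.0002039184) = 0.02385, since the two samples are independent.
At 90% confidence z* = 1.645; margin = 1.645 × 0.02385 = 0.03923.
The difference is 0.5510 − 0.2860 = 0.2650, so the interval is 0.2650 ± 0.03923 = (0.226, 0.304).

(0.226, 0.304)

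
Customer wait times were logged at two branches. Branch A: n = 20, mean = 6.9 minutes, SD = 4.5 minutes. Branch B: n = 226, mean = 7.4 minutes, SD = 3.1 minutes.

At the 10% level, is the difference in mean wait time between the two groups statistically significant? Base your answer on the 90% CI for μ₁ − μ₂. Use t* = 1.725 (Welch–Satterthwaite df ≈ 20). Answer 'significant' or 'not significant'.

not significant

SE₁ = s₁/√n₁ = 4.5/√20 = 1.0062; SE₂ = 3.1/√226 = 0.2062.
Independent samples, unequal variances: SE_diff = √(SE₁² + SE₂²) = √(1.01243844 + 0.04251844) = 1.0271.
t* = 1.725, so margin of error = 1.725 × 1.0271 = 1.7717.
Difference in means = 6.9 − 7.4 = -0.5000.
-0.5000 ± 1.7717 → (-2.2717, 1.2717).
The interval (-2.2717, 1.2717) contains 0, so the difference is not significant.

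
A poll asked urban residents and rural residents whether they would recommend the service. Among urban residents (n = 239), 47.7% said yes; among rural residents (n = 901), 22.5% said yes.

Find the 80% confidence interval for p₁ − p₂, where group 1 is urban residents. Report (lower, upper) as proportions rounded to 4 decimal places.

(0.2069, 0.2971)

SE₁ = √(p̂₁(1−p̂₁)/n₁) = √(0.4770·0.5230/239) = 0.03231; SE₂ = √(0.2250·0.7750/901) = 0.01391.
Independent samples: SE of the difference = √(SE₁² + SE₂²) = √(0.0010439361 + 0.0001934881) = 0.03518.
z* for 80% confidence is 1.282, so the margin of error is 1.282 × 0.03518 = 0.04510.
Point estimate p̂₁ − p̂₂ = 0.4770 − 0.2250 = 0.2520.
0.2520 ± 0.04510 → (0.2069, 0.2971).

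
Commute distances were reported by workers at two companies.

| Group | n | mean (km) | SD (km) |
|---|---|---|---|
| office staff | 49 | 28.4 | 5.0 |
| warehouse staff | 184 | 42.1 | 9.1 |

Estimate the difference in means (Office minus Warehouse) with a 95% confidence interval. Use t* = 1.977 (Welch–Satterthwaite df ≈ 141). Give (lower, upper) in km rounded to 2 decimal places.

Standard errors of each mean: 5.0/√49 = 0.7143 and 9.1/√184 = 0.6709.
SE(x̄₁ − x̄₂) = √(0.7143² + 0.6709²) = 0.9800 for independent samples with unequal variances.
With t* = 1.977, the margin is 1.977 × 0.9800 = 1.9375.
x̄₁ − x̄₂ = 28.4 − 42.1 = -13.7000; the interval is -13.7000 ± 1.9375 = (-15.64, -11.76).

(-15.64, -11.76)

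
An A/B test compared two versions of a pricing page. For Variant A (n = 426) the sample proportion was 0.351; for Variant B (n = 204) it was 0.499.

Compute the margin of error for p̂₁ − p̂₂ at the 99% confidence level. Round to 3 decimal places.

0.108

The two standard errors are √(0.3510×0.6490/426) = 0.02312 and √(0.4990×0.5010/204) = 0.03501.
Because the samples are independent, SE_diff = √(0.02312² + 0.03501²) = 0.04196.
Using z* = 2.576 for 99%, ME = 2.576 × 0.04196 = 0.10809.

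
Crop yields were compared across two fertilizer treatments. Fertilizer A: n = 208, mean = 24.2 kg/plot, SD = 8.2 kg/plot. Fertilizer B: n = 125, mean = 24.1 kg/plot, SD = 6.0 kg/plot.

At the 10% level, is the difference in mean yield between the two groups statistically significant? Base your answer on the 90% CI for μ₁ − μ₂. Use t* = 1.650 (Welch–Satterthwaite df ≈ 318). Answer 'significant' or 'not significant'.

not significant

SE₁ = s₁/√n₁ = 8.2/√208 = 0.5686; SE₂ = 6.0/√125 = 0.5367.
Independent samples, unequal variances: SE_diff = √(SE₁² + SE₂²) = √(0.32330596 + 0.28804689) = 0.7819.
t* = 1.650, so margin of error = 1.650 × 0.7819 = 1.2901.
Difference in means = 24.2 − 24.1 = 0.1000.
0.1000 ± 1.2901 → (-1.1901, 1.3901).
The interval (-1.1901, 1.3901) contains 0, so the difference is not significant.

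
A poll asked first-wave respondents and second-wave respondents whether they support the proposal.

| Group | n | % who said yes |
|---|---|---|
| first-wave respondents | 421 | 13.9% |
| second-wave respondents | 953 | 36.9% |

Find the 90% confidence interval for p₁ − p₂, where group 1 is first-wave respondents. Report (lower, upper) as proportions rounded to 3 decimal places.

(-0.268, -0.192)

SE₁ = √(p̂₁(1−p̂₁)/n₁) = √(0.1390·0.8610/421) = 0.01686; SE₂ = √(0.3690·0.6310/953) = 0.01563.
Independent samples: SE of the difference = √(SE₁² + SE₂²) = √(0.0002842596 + 0.0002442969) = 0.02299.
z* for 90% confidence is 1.645, so the margin of error is 1.645 × 0.02299 = 0.03782.
Point estimate p̂₁ − p̂₂ = 0.1390 − 0.3690 = -0.2300.
-0.2300 ± 0.03782 → (-0.268, -0.192).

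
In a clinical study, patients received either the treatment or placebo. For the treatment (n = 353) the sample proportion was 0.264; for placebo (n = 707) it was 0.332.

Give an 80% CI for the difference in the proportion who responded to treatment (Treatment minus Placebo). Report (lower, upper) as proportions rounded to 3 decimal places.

SE₁ = √(p̂₁(1−p̂₁)/n₁) = √(0.2640·0.7360/353) = 0.02346; SE₂ = √(0.3320·0.6680/707) = 0.01771.
Independent samples: SE of the difference = √(SE₁² + SE₂²) = √(0.0005503716 + 0.0003136441) = 0.02939.
z* for 80% confidence is 1.282, so the margin of error is 1.282 × 0.02939 = 0.03768.
Point estimate p̂₁ − p̂₂ = 0.2640 − 0.3320 = -0.0680.
-0.0680 ± 0.03768 → (-0.106, -0.030).

(-0.106, -0.030)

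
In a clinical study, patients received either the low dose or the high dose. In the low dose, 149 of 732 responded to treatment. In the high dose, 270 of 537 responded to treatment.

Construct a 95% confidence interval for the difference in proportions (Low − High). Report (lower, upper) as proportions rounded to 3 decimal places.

(-0.351, -0.248)

p̂₁ = 149/732 = 0.2036 and p̂₂ = 270/537 = 0.5028.
SE₁ = √(p̂₁(1−p̂₁)/n₁) = √(0.2036·0.7964/732) = 0.01488; SE₂ = √(0.5028·0.4972/537) = 0.02158.
Independent samples: SE of the difference = √(SE₁² + SE₂²) = √(0.0002214144 + 0.0004656964) = 0.02621.
z* for 95% confidence is 1.960, so the margin of error is 1.960 × 0.02621 = 0.05137.
Point estimate p̂₁ − p̂₂ = 0.2036 − 0.5028 = -0.2992.
-0.2992 ± 0.05137 → (-0.351, -0.248).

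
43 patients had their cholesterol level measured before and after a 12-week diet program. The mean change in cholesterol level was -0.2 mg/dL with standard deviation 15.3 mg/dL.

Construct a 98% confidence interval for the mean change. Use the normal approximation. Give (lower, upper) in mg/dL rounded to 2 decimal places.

(-5.63, 5.23)

This is a matched-pairs design, so SE = s_d/√n = 15.3/√43 = 2.3332.
Margin = 2.326 × 2.3332 = 5.4270; the interval is -0.2 ± 5.4270 = (-5.63, 5.23).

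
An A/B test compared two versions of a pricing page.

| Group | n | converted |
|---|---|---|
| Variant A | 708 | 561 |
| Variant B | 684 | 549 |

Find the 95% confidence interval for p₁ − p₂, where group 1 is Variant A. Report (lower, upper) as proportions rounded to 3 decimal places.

(-0.052, 0.032)

Sample proportions: 561/708 = 0.7924, 549/684 = 0.8026.
Each SE is √(p̂(1−p̂)/n): √(0.7924·0.2076/708) = 0.01524 and √(0.8026·0.1974/684) = 0.01522.
SE(p̂₁ − p̂₂) = √(SE₁² + SE₂²) = √(0.0002322576 + 0.0002316484) = 0.02154, since the two samples are independent.
At 95% confidence z* = 1.960; margin = 1.960 × 0.02154 = 0.04222.
The difference is 0.7924 − 0.8026 = -0.0102, so the interval is -0.0102 ± 0.04222 = (-0.052, 0.032).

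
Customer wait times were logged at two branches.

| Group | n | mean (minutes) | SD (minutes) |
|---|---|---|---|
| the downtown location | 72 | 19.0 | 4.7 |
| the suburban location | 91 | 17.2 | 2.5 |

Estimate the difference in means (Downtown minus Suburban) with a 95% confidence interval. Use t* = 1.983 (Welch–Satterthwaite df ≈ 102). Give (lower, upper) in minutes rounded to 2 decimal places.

(0.58, 3.02)

SE₁ = s₁/√n₁ = 4.7/√72 = 0.5539; SE₂ = 2.5/√91 = 0.2621.
Independent samples, unequal variances: SE_diff = √(SE₁² + SE₂²) = √(0.30680521 + 0.06869641) = 0.6128.
t* = 1.983, so margin of error = 1.983 × 0.6128 = 1.2152.
Difference in means = 19.0 − 17.2 = 1.8000.
1.8000 ± 1.2152 → (0.58, 3.02).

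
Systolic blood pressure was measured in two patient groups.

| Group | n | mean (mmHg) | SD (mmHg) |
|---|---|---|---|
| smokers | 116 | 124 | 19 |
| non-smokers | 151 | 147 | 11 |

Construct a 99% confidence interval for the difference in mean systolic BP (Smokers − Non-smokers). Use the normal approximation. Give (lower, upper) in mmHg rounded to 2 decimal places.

Per-group SEs: s₁/√n₁ = 19/√116 = 1.7641, s₂/√n₂ = 11/√151 = 0.8952.
Unpooled SE of the difference: √(3.11204881 + 0.80138304) = 1.9782.
Margin of error = z* · SE = 2.576 × 1.9782 = 5.0958.
x̄₁ − x̄₂ = 124 − 147 = -23.0000.
CI: -23.0000 ± 5.0958 = (-28.10, -17.90).

(-28.10, -17.90)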